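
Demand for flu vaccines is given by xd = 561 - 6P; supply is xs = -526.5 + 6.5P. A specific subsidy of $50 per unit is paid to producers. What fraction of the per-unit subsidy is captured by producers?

Pre-subsidy: 561 - 6P = -526.5 + 6.5P gives P* = 87, x* = 39.
With the subsidy, sellers receive Ps = Pb + 50 for each unit, where Pb is the price buyers pay.
Supply in terms of Pb becomes xs = -526.5 + 6.5(Pb + 50) = -201.5 + 6.5Pb. Setting this equal to demand: 561 - 6Pb = -201.5 + 6.5Pb, so Pb = 61.
Sellers receive Ps = 61 + 50 = 111; x' = 561 − 6·61 = 195.
Buyers' price falls by P* − Pb = 87 − 61 = 26; sellers' price rises by Ps − P* = 111 − 87 = 24.
So producers capture 24/50 = 0.48 of each unit of subsidy.

Producer share = 0.48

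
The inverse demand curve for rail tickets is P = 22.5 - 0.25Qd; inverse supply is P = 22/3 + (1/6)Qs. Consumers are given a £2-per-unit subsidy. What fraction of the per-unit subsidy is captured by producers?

Producer share = 0.4

Pre-subsidy: 22.5 - 0.25Q = 22/3 + (1/6)Q gives Q* = 36.4 and P* = 13.4.
With the rebate, buyers effectively pay Pb = Ps − 2, where Ps is the price sellers receive.
On the curves, Pb = 22.5 - 0.25Q and Ps = 22/3 + (1/6)Q; the wedge Ps − Pb = 2 gives 22/3 + (1/6)Q − (22.5 - 0.25Q) = 2, so Q' = 41.2.
Then Pb = 22.5 − 0.25·41.2 = 12.2 and Ps = 22/3 + (1/6)·41.2 = 14.2.
Buyers' price falls by P* − Pb = 13.4 − 12.2 = 1.2; sellers' price rises by Ps − P* = 14.2 − 13.4 = 0.8.
So producers capture 0.8/2 = 0.4 of each unit of subsidy.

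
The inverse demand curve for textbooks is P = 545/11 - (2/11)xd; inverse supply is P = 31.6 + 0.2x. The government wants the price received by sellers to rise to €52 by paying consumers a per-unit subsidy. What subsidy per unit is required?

Required subsidy s = €21 per unit

At a seller price of 52, quantity supplied is -158 + 5·52 = 102.
Buyers absorb 102 only when they pay Pb = 545/11 − (2/11)·102 = 31.
s = Ps − Pb = 52 − 31 = 21.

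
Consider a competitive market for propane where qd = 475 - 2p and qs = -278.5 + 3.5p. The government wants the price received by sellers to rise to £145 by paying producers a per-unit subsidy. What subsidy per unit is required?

Required subsidy s = £22 per unit

At a seller price of 145, quantity supplied is -278.5 + 3.5·145 = 229.
Buyers absorb 229 only when they pay pb with 475 − 2·pb = 229, i.e. pb = 123.
s = ps − pb = 145 − 123 = 22.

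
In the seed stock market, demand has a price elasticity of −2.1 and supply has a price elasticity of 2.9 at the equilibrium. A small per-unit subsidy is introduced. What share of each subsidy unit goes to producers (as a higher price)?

Producer share = 0.42

For a small subsidy around the equilibrium, the benefit split depends on the relative slopes, which at a point are proportional to the elasticities.
Buyer share = εs/(εs + |εd|) = 2.9/(2.9 + 2.1) = 0.58; seller share = |εd|/(εs + |εd|) = 0.42.
So producers capture 0.42 of the subsidy.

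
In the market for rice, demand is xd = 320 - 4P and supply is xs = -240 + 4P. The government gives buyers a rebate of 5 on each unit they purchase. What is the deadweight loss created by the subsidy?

Pre-subsidy: 320 - 4P = -240 + 4P gives P* = 70, x* = 40.
With the rebate, buyers effectively pay Pb = Ps − 5, where Ps is the price sellers receive.
Demand in terms of Ps becomes xd = 320 − 4(Ps − 5) = 340 - 4Ps. Setting this equal to supply: 340 - 4Ps = -240 + 4Ps, so Ps = 72.5.
Buyers pay Pb = 72.5 − 5 = 67.5; x' = -240 + 4·72.5 = 50.
The subsidy expands output by 50 − 40 = 10 past the efficient level; on those units the gap between marginal cost and willingness to pay runs from 0 up to 5.
DWL = ½ × 5 × 10 = 25.

Deadweight loss = 25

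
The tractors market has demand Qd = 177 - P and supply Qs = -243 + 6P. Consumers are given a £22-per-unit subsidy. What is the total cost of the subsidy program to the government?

Pre-subsidy: 177 - P = -243 + 6P gives P* = 60, Q* = 117.
With the rebate, buyers effectively pay Pb = Ps − 22, where Ps is the price sellers receive.
Demand in terms of Ps becomes Qd = 177 − 1(Ps − 22) = 199 - Ps. Setting this equal to supply: 199 - Ps = -243 + 6Ps, so Ps = 442/7.
Buyers pay Pb = 442/7 − 22 = 288/7; Q' = -243 + 6·(442/7) = 951/7.
Government outlay = subsidy × quantity = 22 × 951/7 = 20922/7.

Government cost = 20922/7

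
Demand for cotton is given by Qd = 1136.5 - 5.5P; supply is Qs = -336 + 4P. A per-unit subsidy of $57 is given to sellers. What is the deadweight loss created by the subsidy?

Pre-subsidy: 1136.5 - 5.5P = -336 + 4P gives P* = 155, Q* = 284.
With the subsidy, sellers receive Ps = Pb + 57 for each unit, where Pb is the price buyers pay.
Supply in terms of Pb becomes Qs = -336 + 4(Pb + 57) = -108 + 4Pb. Setting this equal to demand: 1136.5 - 5.5Pb = -108 + 4Pb, so Pb = 131.
Sellers receive Ps = 131 + 57 = 188; Q' = 1136.5 − 5.5·131 = 416.
The subsidy expands output by 416 − 284 = 132 past the efficient level; on those units the gap between marginal cost and willingness to pay runs from 0 up to 57.
DWL = ½ × 57 × 132 = 3762.

Deadweight loss = $3762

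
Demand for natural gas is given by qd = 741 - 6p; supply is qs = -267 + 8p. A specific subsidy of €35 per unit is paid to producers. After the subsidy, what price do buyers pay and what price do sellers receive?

Pre-subsidy: 741 - 6p = -267 + 8p gives p* = 72, q* = 309.
With the subsidy, sellers receive ps = pb + 35 for each unit, where pb is the price buyers pay.
Supply in terms of pb becomes qs = -267 + 8(pb + 35) = 13 + 8pb. Setting this equal to demand: 741 - 6pb = 13 + 8pb, so pb = 52.
Sellers receive ps = 52 + 35 = 87; q' = 741 − 6·52 = 429.

Buyers pay €52; sellers receive €87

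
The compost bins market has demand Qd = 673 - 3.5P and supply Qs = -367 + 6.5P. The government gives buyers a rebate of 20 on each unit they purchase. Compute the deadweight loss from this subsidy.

Deadweight loss = 455

Pre-subsidy: 673 - 3.5P = -367 + 6.5P gives P* = 104, Q* = 309.
With the rebate, buyers effectively pay Pb = Ps − 20, where Ps is the price sellers receive.
Demand in terms of Ps becomes Qd = 673 − 3.5(Ps − 20) = 743 - 3.5Ps. Setting this equal to supply: 743 - 3.5Ps = -367 + 6.5Ps, so Ps = 111.
Buyers pay Pb = 111 − 20 = 91; Q' = -367 + 6.5·111 = 354.5.
The subsidy expands output by 354.5 − 309 = 45.5 past the efficient level; on those units the gap between marginal cost and willingness to pay runs from 0 up to 20.
DWL = ½ × 20 × 45.5 = 455.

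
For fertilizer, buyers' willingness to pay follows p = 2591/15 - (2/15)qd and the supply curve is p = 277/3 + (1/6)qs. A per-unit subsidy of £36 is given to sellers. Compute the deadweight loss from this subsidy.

Deadweight loss = £2160

Pre-subsidy: 2591/15 - (2/15)q = 277/3 + (1/6)q gives q* = 268 and p* = 137.
With the subsidy, sellers receive ps = pb + 36 for each unit, where pb is the price buyers pay.
On the curves, pb = 2591/15 - (2/15)q and ps = 277/3 + (1/6)q; the wedge ps − pb = 36 gives 277/3 + (1/6)q − (2591/15 - (2/15)q) = 36, so q' = 388.
Then pb = 2591/15 − (2/15)·388 = 121 and ps = 277/3 + (1/6)·388 = 157.
The subsidy expands output by 388 − 268 = 120 past the efficient level; on those units the gap between marginal cost and willingness to pay runs from 0 up to 36.
DWL = ½ × 36 × 120 = 2160.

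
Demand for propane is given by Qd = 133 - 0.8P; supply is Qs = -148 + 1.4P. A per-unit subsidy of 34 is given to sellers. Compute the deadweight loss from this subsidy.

Deadweight loss = 16184/55

Pre-subsidy: 133 - 0.8P = -148 + 1.4P gives P* = 1405/11, Q* = 339/11.
With the subsidy, sellers receive Ps = Pb + 34 for each unit, where Pb is the price buyers pay.
Supply in terms of Pb becomes Qs = -148 + 1.4(Pb + 34) = -100.4 + 1.4Pb. Setting this equal to demand: 133 - 0.8Pb = -100.4 + 1.4Pb, so Pb = 1167/11.
Sellers receive Ps = 1167/11 + 34 = 1541/11; Q' = 133 − 0.8·(1167/11) = 2647/55.
The subsidy expands output by 2647/55 − 339/11 = 952/55 past the efficient level; on those units the gap between marginal cost and willingness to pay runs from 0 up to 34.
DWL = ½ × 34 × 952/55 = 16184/55.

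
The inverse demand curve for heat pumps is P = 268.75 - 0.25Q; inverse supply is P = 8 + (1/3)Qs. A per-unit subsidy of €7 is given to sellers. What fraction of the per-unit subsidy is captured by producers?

Pre-subsidy: 268.75 - 0.25Q = 8 + (1/3)Q gives Q* = 447 and P* = 157.
With the subsidy, sellers receive Ps = Pb + 7 for each unit, where Pb is the price buyers pay.
On the curves, Pb = 268.75 - 0.25Q and Ps = 8 + (1/3)Q; the wedge Ps − Pb = 7 gives 8 + (1/3)Q − (268.75 - 0.25Q) = 7, so Q' = 459.
Then Pb = 268.75 − 0.25·459 = 154 and Ps = 8 + (1/3)·459 = 161.
Buyers' price falls by P* − Pb = 157 − 154 = 3; sellers' price rises by Ps − P* = 161 − 157 = 4.
So producers capture 4/7 = 4/7 of each unit of subsidy.

Producer share = 4/7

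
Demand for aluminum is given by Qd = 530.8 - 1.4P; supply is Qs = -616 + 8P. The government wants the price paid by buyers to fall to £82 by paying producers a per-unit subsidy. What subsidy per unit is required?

Required subsidy s = £47 per unit

At a buyer price of 82, quantity demanded is 530.8 − 1.4·82 = 416.
Sellers supply 416 only when they receive Ps with -616 + 8·Ps = 416, i.e. Ps = 129.
s = Ps − Pb = 129 − 82 = 47.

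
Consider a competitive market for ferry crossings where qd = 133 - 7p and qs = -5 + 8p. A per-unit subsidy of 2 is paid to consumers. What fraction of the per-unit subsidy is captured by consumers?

Consumer share = 8/15

Pre-subsidy: 133 - 7p = -5 + 8p gives p* = 9.2, q* = 68.6.
With the rebate, buyers effectively pay pb = ps − 2, where ps is the price sellers receive.
Demand in terms of ps becomes qd = 133 − 7(ps − 2) = 147 - 7ps. Setting this equal to supply: 147 - 7ps = -5 + 8ps, so ps = 152/15.
Buyers pay pb = 152/15 − 2 = 122/15; q' = -5 + 8·(152/15) = 1141/15.
Buyers' price falls by p* − pb = 9.2 − 122/15 = 16/15; sellers' price rises by ps − p* = 152/15 − 9.2 = 14/15.
So consumers capture (16/15)/2 = 8/15 of each unit of subsidy.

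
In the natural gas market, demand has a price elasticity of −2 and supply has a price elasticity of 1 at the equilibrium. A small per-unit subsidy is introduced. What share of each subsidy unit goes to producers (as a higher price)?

For a small subsidy around the equilibrium, the benefit split depends on the relative slopes, which at a point are proportional to the elasticities.
Buyer share = εs/(εs + |εd|) = 1/(1 + 2) = 1/3; seller share = |εd|/(εs + |εd|) = 2/3.
So producers capture 2/3 of the subsidy.

Producer share = 2/3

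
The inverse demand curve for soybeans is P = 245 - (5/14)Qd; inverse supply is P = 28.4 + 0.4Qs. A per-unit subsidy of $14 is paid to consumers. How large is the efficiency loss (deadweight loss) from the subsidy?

Deadweight loss = 6860/53

Pre-subsidy: 245 - (5/14)Q = 28.4 + 0.4Q gives Q* = 15162/53 and P* = 7570/53.
With the rebate, buyers effectively pay Pb = Ps − 14, where Ps is the price sellers receive.
On the curves, Pb = 245 - (5/14)Q and Ps = 28.4 + 0.4Q; the wedge Ps − Pb = 14 gives 28.4 + 0.4Q − (245 - (5/14)Q) = 14, so Q' = 16142/53.
Then Pb = 245 − (5/14)·(16142/53) = 7220/53 and Ps = 28.4 + 0.4·(16142/53) = 7962/53.
The subsidy expands output by 16142/53 − 15162/53 = 980/53 past the efficient level; on those units the gap between marginal cost and willingness to pay runs from 0 up to 14.
DWL = ½ × 14 × 980/53 = 6860/53.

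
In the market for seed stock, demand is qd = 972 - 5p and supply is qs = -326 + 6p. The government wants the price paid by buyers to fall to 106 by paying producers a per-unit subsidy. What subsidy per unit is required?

At a buyer price of 106, quantity demanded is 972 − 5·106 = 442.
Sellers supply 442 only when they receive ps with -326 + 6·ps = 442, i.e. ps = 128.
s = ps − pb = 128 − 106 = 22.

Required subsidy s = 22 per unit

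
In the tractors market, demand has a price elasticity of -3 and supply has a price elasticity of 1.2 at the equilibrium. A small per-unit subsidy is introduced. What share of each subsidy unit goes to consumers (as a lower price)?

For a small subsidy around the equilibrium, the benefit split depends on the relative slopes, which at a point are proportional to the elasticities.
Buyer share = εs/(εs + |εd|) = 1.2/(1.2 + 3) = 2/7; seller share = |εd|/(εs + |εd|) = 5/7.

Consumer share = 2/7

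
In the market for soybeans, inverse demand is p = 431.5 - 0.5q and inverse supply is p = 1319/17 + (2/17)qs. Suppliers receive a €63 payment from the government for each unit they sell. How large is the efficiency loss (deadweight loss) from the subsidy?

Deadweight loss = €3213

Pre-subsidy: 431.5 - 0.5q = 1319/17 + (2/17)q gives q* = 573 and p* = 145.
With the subsidy, sellers receive ps = pb + 63 for each unit, where pb is the price buyers pay.
On the curves, pb = 431.5 - 0.5q and ps = 1319/17 + (2/17)q; the wedge ps − pb = 63 gives 1319/17 + (2/17)q − (431.5 - 0.5q) = 63, so q' = 675.
Then pb = 431.5 − 0.5·675 = 94 and ps = 1319/17 + (2/17)·675 = 157.
The subsidy expands output by 675 − 573 = 102 past the efficient level; on those units the gap between marginal cost and willingness to pay runs from 0 up to 63.
DWL = ½ × 63 × 102 = 3213.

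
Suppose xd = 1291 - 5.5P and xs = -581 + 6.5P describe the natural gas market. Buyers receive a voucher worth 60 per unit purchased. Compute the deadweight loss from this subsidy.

Deadweight loss = 5362.5

Pre-subsidy: 1291 - 5.5P = -581 + 6.5P gives P* = 156, x* = 433.
With the rebate, buyers effectively pay Pb = Ps − 60, where Ps is the price sellers receive.
Demand in terms of Ps becomes xd = 1291 − 5.5(Ps − 60) = 1621 - 5.5Ps. Setting this equal to supply: 1621 - 5.5Ps = -581 + 6.5Ps, so Ps = 183.5.
Buyers pay Pb = 183.5 − 60 = 123.5; x' = -581 + 6.5·183.5 = 611.75.
The subsidy expands output by 611.75 − 433 = 178.75 past the efficient level; on those units the gap between marginal cost and willingness to pay runs from 0 up to 60.
DWL = ½ × 60 × 178.75 = 5362.5.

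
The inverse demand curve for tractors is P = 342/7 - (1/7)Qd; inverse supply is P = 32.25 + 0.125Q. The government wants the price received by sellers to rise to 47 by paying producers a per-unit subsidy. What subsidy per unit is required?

Required subsidy s = 15 per unit

At a seller price of 47, quantity supplied is -258 + 8·47 = 118.
Buyers absorb 118 only when they pay Pb = 342/7 − (1/7)·118 = 32.
s = Ps − Pb = 47 − 32 = 15.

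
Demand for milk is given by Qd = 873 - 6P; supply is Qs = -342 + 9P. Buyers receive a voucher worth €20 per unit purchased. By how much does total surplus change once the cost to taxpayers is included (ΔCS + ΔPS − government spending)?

Pre-subsidy: 873 - 6P = -342 + 9P gives P* = 81, Q* = 387.
With the rebate, buyers effectively pay Pb = Ps − 20, where Ps is the price sellers receive.
Demand in terms of Ps becomes Qd = 873 − 6(Ps − 20) = 993 - 6Ps. Setting this equal to supply: 993 - 6Ps = -342 + 9Ps, so Ps = 89.
Buyers pay Pb = 89 − 20 = 69; Q' = -342 + 9·89 = 459.
ΔCS = ½(387 + 459)(81 − 69) = 5076; ΔPS = ½(387 + 459)(89 − 81) = 3384.
Government spending = 20 × 459 = 9180.
Net change = 5076 + 3384 − 9180 = -720. The loss equals the DWL triangle ½·20·72.

Net change in total surplus = -€720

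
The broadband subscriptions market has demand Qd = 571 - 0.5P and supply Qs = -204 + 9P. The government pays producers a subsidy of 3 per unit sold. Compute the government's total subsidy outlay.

Pre-subsidy: 571 - 0.5P = -204 + 9P gives P* = 1550/19, Q* = 10074/19.
With the subsidy, sellers receive Ps = Pb + 3 for each unit, where Pb is the price buyers pay.
Supply in terms of Pb becomes Qs = -204 + 9(Pb + 3) = -177 + 9Pb. Setting this equal to demand: 571 - 0.5Pb = -177 + 9Pb, so Pb = 1496/19.
Sellers receive Ps = 1496/19 + 3 = 1553/19; Q' = 571 − 0.5·(1496/19) = 10101/19.
Government outlay = subsidy × quantity = 3 × 10101/19 = 30303/19.

Government cost = 30303/19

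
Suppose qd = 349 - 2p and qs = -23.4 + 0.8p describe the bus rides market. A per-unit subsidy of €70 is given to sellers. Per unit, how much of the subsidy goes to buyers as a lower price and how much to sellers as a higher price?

Buyers gain €20 per unit; sellers gain €50 per unit

Pre-subsidy: 349 - 2p = -23.4 + 0.8p gives p* = 133, q* = 83.
With the subsidy, sellers receive ps = pb + 70 for each unit, where pb is the price buyers pay.
Supply in terms of pb becomes qs = -23.4 + 0.8(pb + 70) = 32.6 + 0.8pb. Setting this equal to demand: 349 - 2pb = 32.6 + 0.8pb, so pb = 113.
Sellers receive ps = 113 + 70 = 183; q' = 349 − 2·113 = 123.
Buyers' price falls by p* − pb = 133 − 113 = 20; sellers' price rises by ps − p* = 183 − 133 = 50.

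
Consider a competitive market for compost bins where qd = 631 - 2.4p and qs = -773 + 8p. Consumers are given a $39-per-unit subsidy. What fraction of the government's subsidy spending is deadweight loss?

Pre-subsidy: 631 - 2.4p = -773 + 8p gives p* = 135, q* = 307.
With the rebate, buyers effectively pay pb = ps − 39, where ps is the price sellers receive.
Demand in terms of ps becomes qd = 631 − 2.4(ps − 39) = 724.6 - 2.4ps. Setting this equal to supply: 724.6 - 2.4ps = -773 + 8ps, so ps = 144.
Buyers pay pb = 144 − 39 = 105; q' = -773 + 8·144 = 379.
ΔCS = ½(307 + 379)(135 − 105) = 10290; ΔPS = ½(307 + 379)(144 − 135) = 3087.
Government spending = 39 × 379 = 14781.
DWL = ½ × 39 × (379 − 307) = 1404; fraction = 1404 / 14781 = 36/379.

DWL / government spending = 36/379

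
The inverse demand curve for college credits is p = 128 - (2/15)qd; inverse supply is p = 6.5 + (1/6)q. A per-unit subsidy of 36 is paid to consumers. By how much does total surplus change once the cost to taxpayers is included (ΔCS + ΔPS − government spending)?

Net change in total surplus = -2160

Pre-subsidy: 128 - (2/15)q = 6.5 + (1/6)q gives q* = 405 and p* = 74.
With the rebate, buyers effectively pay pb = ps − 36, where ps is the price sellers receive.
On the curves, pb = 128 - (2/15)q and ps = 6.5 + (1/6)q; the wedge ps − pb = 36 gives 6.5 + (1/6)q − (128 - (2/15)q) = 36, so q' = 525.
Then pb = 128 − (2/15)·525 = 58 and ps = 6.5 + (1/6)·525 = 94.
ΔCS = ½(405 + 525)(74 − 58) = 7440; ΔPS = ½(405 + 525)(94 − 74) = 9300.
Government spending = 36 × 525 = 18900.
Net change = 7440 + 9300 − 18900 = -2160. The loss equals the DWL triangle ½·36·120.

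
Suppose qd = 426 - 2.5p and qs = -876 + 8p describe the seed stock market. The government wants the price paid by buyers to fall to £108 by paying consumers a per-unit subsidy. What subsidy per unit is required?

Required subsidy s = £21 per unit

At a buyer price of 108, quantity demanded is 426 − 2.5·108 = 156.
Sellers supply 156 only when they receive ps with -876 + 8·ps = 156, i.e. ps = 129.
s = ps − pb = 129 − 108 = 21.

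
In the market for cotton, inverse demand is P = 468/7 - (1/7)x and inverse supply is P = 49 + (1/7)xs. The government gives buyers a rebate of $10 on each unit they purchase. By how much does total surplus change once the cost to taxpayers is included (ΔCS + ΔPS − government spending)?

Pre-subsidy: 468/7 - (1/7)x = 49 + (1/7)x gives x* = 62.5 and P* = 811/14.
With the rebate, buyers effectively pay Pb = Ps − 10, where Ps is the price sellers receive.
On the curves, Pb = 468/7 - (1/7)x and Ps = 49 + (1/7)x; the wedge Ps − Pb = 10 gives 49 + (1/7)x − (468/7 - (1/7)x) = 10, so x' = 97.5.
Then Pb = 468/7 − (1/7)·97.5 = 741/14 and Ps = 49 + (1/7)·97.5 = 881/14.
ΔCS = ½(62.5 + 97.5)(811/14 − 741/14) = 400; ΔPS = ½(62.5 + 97.5)(881/14 − 811/14) = 400.
Government spending = 10 × 97.5 = 975.
Net change = 400 + 400 − 975 = -175. The loss equals the DWL triangle ½·10·35.

Net change in total surplus = -$175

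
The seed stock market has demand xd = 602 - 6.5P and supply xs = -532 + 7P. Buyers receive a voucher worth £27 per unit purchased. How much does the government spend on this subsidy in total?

Pre-subsidy: 602 - 6.5P = -532 + 7P gives P* = 84, x* = 56.
With the rebate, buyers effectively pay Pb = Ps − 27, where Ps is the price sellers receive.
Demand in terms of Ps becomes xd = 602 − 6.5(Ps − 27) = 777.5 - 6.5Ps. Setting this equal to supply: 777.5 - 6.5Ps = -532 + 7Ps, so Ps = 97.
Buyers pay Pb = 97 − 27 = 70; x' = -532 + 7·97 = 147.
Government outlay = subsidy × quantity = 27 × 147 = 3969.

Government cost = £3969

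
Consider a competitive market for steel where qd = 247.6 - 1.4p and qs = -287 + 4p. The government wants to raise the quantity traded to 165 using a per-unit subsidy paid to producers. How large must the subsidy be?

Required subsidy s = 54 per unit

At q = 165, invert demand for the buyer price: pb = (247.6 − 165)/1.4 = 59; invert supply for the seller price: ps = (165 − (-287))/4 = 113.
The subsidy must fill the gap: s = ps − pb = 113 − 59 = 54.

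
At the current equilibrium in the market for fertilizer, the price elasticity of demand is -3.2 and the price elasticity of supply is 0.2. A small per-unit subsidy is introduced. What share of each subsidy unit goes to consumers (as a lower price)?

For a small subsidy around the equilibrium, the benefit split depends on the relative slopes, which at a point are proportional to the elasticities.
Buyer share = εs/(εs + |εd|) = 0.2/(0.2 + 3.2) = 1/17; seller share = |εd|/(εs + |εd|) = 16/17.

Consumer share = 1/17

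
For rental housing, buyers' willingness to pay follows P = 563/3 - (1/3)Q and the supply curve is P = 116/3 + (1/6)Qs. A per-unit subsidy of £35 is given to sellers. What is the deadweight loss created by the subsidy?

Deadweight loss = £1225

Pre-subsidy: 563/3 - (1/3)Q = 116/3 + (1/6)Q gives Q* = 298 and P* = 265/3.
With the subsidy, sellers receive Ps = Pb + 35 for each unit, where Pb is the price buyers pay.
On the curves, Pb = 563/3 - (1/3)Q and Ps = 116/3 + (1/6)Q; the wedge Ps − Pb = 35 gives 116/3 + (1/6)Q − (563/3 - (1/3)Q) = 35, so Q' = 368.
Then Pb = 563/3 − (1/3)·368 = 65 and Ps = 116/3 + (1/6)·368 = 100.
The subsidy expands output by 368 − 298 = 70 past the efficient level; on those units the gap between marginal cost and willingness to pay runs from 0 up to 35.
DWL = ½ × 35 × 70 = 1225.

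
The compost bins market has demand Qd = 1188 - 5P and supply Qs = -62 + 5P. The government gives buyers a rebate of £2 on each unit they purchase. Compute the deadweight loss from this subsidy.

Deadweight loss = £5

Pre-subsidy: 1188 - 5P = -62 + 5P gives P* = 125, Q* = 563.
With the rebate, buyers effectively pay Pb = Ps − 2, where Ps is the price sellers receive.
Demand in terms of Ps becomes Qd = 1188 − 5(Ps − 2) = 1198 - 5Ps. Setting this equal to supply: 1198 - 5Ps = -62 + 5Ps, so Ps = 126.
Buyers pay Pb = 126 − 2 = 124; Q' = -62 + 5·126 = 568.
The subsidy expands output by 568 − 563 = 5 past the efficient level; on those units the gap between marginal cost and willingness to pay runs from 0 up to 2.
DWL = ½ × 2 × 5 = 5.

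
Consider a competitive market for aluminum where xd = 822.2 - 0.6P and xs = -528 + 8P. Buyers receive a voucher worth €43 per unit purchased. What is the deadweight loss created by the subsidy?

Pre-subsidy: 822.2 - 0.6P = -528 + 8P gives P* = 157, x* = 728.
With the rebate, buyers effectively pay Pb = Ps − 43, where Ps is the price sellers receive.
Demand in terms of Ps becomes xd = 822.2 − 0.6(Ps − 43) = 848 - 0.6Ps. Setting this equal to supply: 848 - 0.6Ps = -528 + 8Ps, so Ps = 160.
Buyers pay Pb = 160 − 43 = 117; x' = -528 + 8·160 = 752.
The subsidy expands output by 752 − 728 = 24 past the efficient level; on those units the gap between marginal cost and willingness to pay runs from 0 up to 43.
DWL = ½ × 43 × 24 = 516.

Deadweight loss = €516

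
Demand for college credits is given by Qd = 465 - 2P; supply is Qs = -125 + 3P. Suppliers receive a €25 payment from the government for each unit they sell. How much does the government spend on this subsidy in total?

Government cost = €6475

Pre-subsidy: 465 - 2P = -125 + 3P gives P* = 118, Q* = 229.
With the subsidy, sellers receive Ps = Pb + 25 for each unit, where Pb is the price buyers pay.
Supply in terms of Pb becomes Qs = -125 + 3(Pb + 25) = -50 + 3Pb. Setting this equal to demand: 465 - 2Pb = -50 + 3Pb, so Pb = 103.
Sellers receive Ps = 103 + 25 = 128; Q' = 465 − 2·103 = 259.
Government outlay = subsidy × quantity = 25 × 259 = 6475.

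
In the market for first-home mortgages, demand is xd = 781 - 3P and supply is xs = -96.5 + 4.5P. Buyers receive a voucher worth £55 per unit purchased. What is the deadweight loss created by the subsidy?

Deadweight loss = £2722.5

Pre-subsidy: 781 - 3P = -96.5 + 4.5P gives P* = 117, x* = 430.
With the rebate, buyers effectively pay Pb = Ps − 55, where Ps is the price sellers receive.
Demand in terms of Ps becomes xd = 781 − 3(Ps − 55) = 946 - 3Ps. Setting this equal to supply: 946 - 3Ps = -96.5 + 4.5Ps, so Ps = 139.
Buyers pay Pb = 139 − 55 = 84; x' = -96.5 + 4.5·139 = 529.
The subsidy expands output by 529 − 430 = 99 past the efficient level; on those units the gap between marginal cost and willingness to pay runs from 0 up to 55.
DWL = ½ × 55 × 99 = 2722.5.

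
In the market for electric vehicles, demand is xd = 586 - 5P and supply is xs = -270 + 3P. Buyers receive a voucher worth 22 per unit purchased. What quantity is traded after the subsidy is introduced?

x' = 92.25

Pre-subsidy: 586 - 5P = -270 + 3P gives P* = 107, x* = 51.
With the rebate, buyers effectively pay Pb = Ps − 22, where Ps is the price sellers receive.
Demand in terms of Ps becomes xd = 586 − 5(Ps − 22) = 696 - 5Ps. Setting this equal to supply: 696 - 5Ps = -270 + 3Ps, so Ps = 120.75.
Buyers pay Pb = 120.75 − 22 = 98.75; x' = -270 + 3·120.75 = 92.25.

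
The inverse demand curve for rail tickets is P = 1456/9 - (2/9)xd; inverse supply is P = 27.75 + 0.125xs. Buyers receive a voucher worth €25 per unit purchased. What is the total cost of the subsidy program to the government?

Pre-subsidy: 1456/9 - (2/9)x = 27.75 + 0.125x gives x* = 386 and P* = 76.
With the rebate, buyers effectively pay Pb = Ps − 25, where Ps is the price sellers receive.
On the curves, Pb = 1456/9 - (2/9)x and Ps = 27.75 + 0.125x; the wedge Ps − Pb = 25 gives 27.75 + 0.125x − (1456/9 - (2/9)x) = 25, so x' = 458.
Then Pb = 1456/9 − (2/9)·458 = 60 and Ps = 27.75 + 0.125·458 = 85.
Government outlay = subsidy × quantity = 25 × 458 = 11450.

Government cost = €11450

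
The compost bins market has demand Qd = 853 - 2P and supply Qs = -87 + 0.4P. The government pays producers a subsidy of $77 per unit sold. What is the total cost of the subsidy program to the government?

Government cost = 22022/3

Pre-subsidy: 853 - 2P = -87 + 0.4P gives P* = 1175/3, Q* = 209/3.
With the subsidy, sellers receive Ps = Pb + 77 for each unit, where Pb is the price buyers pay.
Supply in terms of Pb becomes Qs = -87 + 0.4(Pb + 77) = -56.2 + 0.4Pb. Setting this equal to demand: 853 - 2Pb = -56.2 + 0.4Pb, so Pb = 2273/6.
Sellers receive Ps = 2273/6 + 77 = 2735/6; Q' = 853 − 2·(2273/6) = 286/3.
Government outlay = subsidy × quantity = 77 × 286/3 = 22022/3.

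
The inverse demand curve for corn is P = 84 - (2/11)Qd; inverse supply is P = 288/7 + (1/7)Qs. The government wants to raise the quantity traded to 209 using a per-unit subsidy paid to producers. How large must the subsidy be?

Required subsidy s = 25 per unit

At Q = 209, from the demand curve buyers pay Pb = 84 − (2/11)·209 = 46; from the supply curve sellers need Ps = 288/7 + (1/7)·209 = 71.
The subsidy must fill the gap: s = Ps − Pb = 71 − 46 = 25.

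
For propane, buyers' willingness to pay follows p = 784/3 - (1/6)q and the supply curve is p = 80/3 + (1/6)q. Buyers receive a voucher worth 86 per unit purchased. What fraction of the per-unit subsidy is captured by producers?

Pre-subsidy: 784/3 - (1/6)q = 80/3 + (1/6)q gives q* = 704 and p* = 144.
With the rebate, buyers effectively pay pb = ps − 86, where ps is the price sellers receive.
On the curves, pb = 784/3 - (1/6)q and ps = 80/3 + (1/6)q; the wedge ps − pb = 86 gives 80/3 + (1/6)q − (784/3 - (1/6)q) = 86, so q' = 962.
Then pb = 784/3 − (1/6)·962 = 101 and ps = 80/3 + (1/6)·962 = 187.
Buyers' price falls by p* − pb = 144 − 101 = 43; sellers' price rises by ps − p* = 187 − 144 = 43.
So producers capture 43/86 = 0.5 of each unit of subsidy.

Producer share = 0.5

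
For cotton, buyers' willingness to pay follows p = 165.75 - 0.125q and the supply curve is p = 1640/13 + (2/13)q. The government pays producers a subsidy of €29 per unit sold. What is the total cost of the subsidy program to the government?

Government cost = €7134

Pre-subsidy: 165.75 - 0.125q = 1640/13 + (2/13)q gives q* = 142 and p* = 148.
With the subsidy, sellers receive ps = pb + 29 for each unit, where pb is the price buyers pay.
On the curves, pb = 165.75 - 0.125q and ps = 1640/13 + (2/13)q; the wedge ps − pb = 29 gives 1640/13 + (2/13)q − (165.75 - 0.125q) = 29, so q' = 246.
Then pb = 165.75 − 0.125·246 = 135 and ps = 1640/13 + (2/13)·246 = 164.
Government outlay = subsidy × quantity = 29 × 246 = 7134.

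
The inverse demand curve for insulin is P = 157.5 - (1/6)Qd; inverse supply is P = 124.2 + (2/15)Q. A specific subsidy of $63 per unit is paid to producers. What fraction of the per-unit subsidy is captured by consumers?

Consumer share = 5/9

Pre-subsidy: 157.5 - (1/6)Q = 124.2 + (2/15)Q gives Q* = 111 and P* = 139.
With the subsidy, sellers receive Ps = Pb + 63 for each unit, where Pb is the price buyers pay.
On the curves, Pb = 157.5 - (1/6)Q and Ps = 124.2 + (2/15)Q; the wedge Ps − Pb = 63 gives 124.2 + (2/15)Q − (157.5 - (1/6)Q) = 63, so Q' = 321.
Then Pb = 157.5 − (1/6)·321 = 104 and Ps = 124.2 + (2/15)·321 = 167.
Buyers' price falls by P* − Pb = 139 − 104 = 35; sellers' price rises by Ps − P* = 167 − 139 = 28.
So consumers capture 35/63 = 5/9 of each unit of subsidy.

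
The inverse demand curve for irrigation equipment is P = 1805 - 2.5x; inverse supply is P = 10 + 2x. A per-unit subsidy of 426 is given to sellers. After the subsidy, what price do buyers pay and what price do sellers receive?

Buyers pay 5140/9; sellers receive 8974/9

Pre-subsidy: 1805 - 2.5x = 10 + 2x gives x* = 3590/9 and P* = 7270/9.
With the subsidy, sellers receive Ps = Pb + 426 for each unit, where Pb is the price buyers pay.
On the curves, Pb = 1805 - 2.5x and Ps = 10 + 2x; the wedge Ps − Pb = 426 gives 10 + 2x − (1805 - 2.5x) = 426, so x' = 4442/9.
Then Pb = 1805 − 2.5·(4442/9) = 5140/9 and Ps = 10 + 2·(4442/9) = 8974/9.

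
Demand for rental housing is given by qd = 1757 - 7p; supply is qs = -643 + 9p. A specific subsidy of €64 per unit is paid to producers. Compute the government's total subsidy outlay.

Government cost = €61376

Pre-subsidy: 1757 - 7p = -643 + 9p gives p* = 150, q* = 707.
With the subsidy, sellers receive ps = pb + 64 for each unit, where pb is the price buyers pay.
Supply in terms of pb becomes qs = -643 + 9(pb + 64) = -67 + 9pb. Setting this equal to demand: 1757 - 7pb = -67 + 9pb, so pb = 114.
Sellers receive ps = 114 + 64 = 178; q' = 1757 − 7·114 = 959.
Government outlay = subsidy × quantity = 64 × 959 = 61376.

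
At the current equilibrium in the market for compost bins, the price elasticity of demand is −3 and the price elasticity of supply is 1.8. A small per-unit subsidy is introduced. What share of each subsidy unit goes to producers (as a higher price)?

Producer share = 0.625

For a small subsidy around the equilibrium, the benefit split depends on the relative slopes, which at a point are proportional to the elasticities.
Buyer share = εs/(εs + |εd|) = 1.8/(1.8 + 3) = 0.375; seller share = |εd|/(εs + |εd|) = 0.625.
So producers capture 0.625 of the subsidy.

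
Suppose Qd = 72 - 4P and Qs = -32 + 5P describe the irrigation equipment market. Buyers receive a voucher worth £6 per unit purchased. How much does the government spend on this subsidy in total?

Pre-subsidy: 72 - 4P = -32 + 5P gives P* = 104/9, Q* = 232/9.
With the rebate, buyers effectively pay Pb = Ps − 6, where Ps is the price sellers receive.
Demand in terms of Ps becomes Qd = 72 − 4(Ps − 6) = 96 - 4Ps. Setting this equal to supply: 96 - 4Ps = -32 + 5Ps, so Ps = 128/9.
Buyers pay Pb = 128/9 − 6 = 74/9; Q' = -32 + 5·(128/9) = 352/9.
Government outlay = subsidy × quantity = 6 × 352/9 = 704/3.

Government cost = 704/3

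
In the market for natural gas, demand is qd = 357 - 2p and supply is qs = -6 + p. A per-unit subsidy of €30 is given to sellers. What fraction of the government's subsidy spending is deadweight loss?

DWL / government spending = 2/27

Pre-subsidy: 357 - 2p = -6 + p gives p* = 121, q* = 115.
With the subsidy, sellers receive ps = pb + 30 for each unit, where pb is the price buyers pay.
Supply in terms of pb becomes qs = -6 + 1(pb + 30) = 24 + pb. Setting this equal to demand: 357 - 2pb = 24 + pb, so pb = 111.
Sellers receive ps = 111 + 30 = 141; q' = 357 − 2·111 = 135.
ΔCS = ½(115 + 135)(121 − 111) = 1250; ΔPS = ½(115 + 135)(141 − 121) = 2500.
Government spending = 30 × 135 = 4050.
DWL = ½ × 30 × (135 − 115) = 300; fraction = 300 / 4050 = 2/27.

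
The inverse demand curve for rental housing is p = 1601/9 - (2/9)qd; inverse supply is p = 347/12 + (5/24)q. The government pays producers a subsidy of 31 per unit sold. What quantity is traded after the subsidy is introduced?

Pre-subsidy: 1601/9 - (2/9)q = 347/12 + (5/24)q gives q* = 346 and p* = 101.
With the subsidy, sellers receive ps = pb + 31 for each unit, where pb is the price buyers pay.
On the curves, pb = 1601/9 - (2/9)q and ps = 347/12 + (5/24)q; the wedge ps − pb = 31 gives 347/12 + (5/24)q − (1601/9 - (2/9)q) = 31, so q' = 418.
Then pb = 1601/9 − (2/9)·418 = 85 and ps = 347/12 + (5/24)·418 = 116.

q' = 418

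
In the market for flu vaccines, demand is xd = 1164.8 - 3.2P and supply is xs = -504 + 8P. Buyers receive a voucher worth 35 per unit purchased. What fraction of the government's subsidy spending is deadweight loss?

DWL / government spending = 5/96

Pre-subsidy: 1164.8 - 3.2P = -504 + 8P gives P* = 149, x* = 688.
With the rebate, buyers effectively pay Pb = Ps − 35, where Ps is the price sellers receive.
Demand in terms of Ps becomes xd = 1164.8 − 3.2(Ps − 35) = 1276.8 - 3.2Ps. Setting this equal to supply: 1276.8 - 3.2Ps = -504 + 8Ps, so Ps = 159.
Buyers pay Pb = 159 − 35 = 124; x' = -504 + 8·159 = 768.
ΔCS = ½(688 + 768)(149 − 124) = 18200; ΔPS = ½(688 + 768)(159 − 149) = 7280.
Government spending = 35 × 768 = 26880.
DWL = ½ × 35 × (768 − 688) = 1400; fraction = 1400 / 26880 = 5/96.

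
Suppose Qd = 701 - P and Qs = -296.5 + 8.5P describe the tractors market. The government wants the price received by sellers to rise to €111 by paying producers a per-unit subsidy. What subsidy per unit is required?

Required subsidy s = €57 per unit

At a seller price of 111, quantity supplied is -296.5 + 8.5·111 = 647.
Buyers absorb 647 only when they pay Pb with 701 − 1·Pb = 647, i.e. Pb = 54.
s = Ps − Pb = 111 − 54 = 57.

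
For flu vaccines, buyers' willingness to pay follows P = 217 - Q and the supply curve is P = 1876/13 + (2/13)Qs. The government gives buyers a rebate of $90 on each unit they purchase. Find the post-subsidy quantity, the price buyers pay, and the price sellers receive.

Q' = 141; buyers pay $76; sellers receive $166

Pre-subsidy: 217 - Q = 1876/13 + (2/13)Q gives Q* = 63 and P* = 154.
With the rebate, buyers effectively pay Pb = Ps − 90, where Ps is the price sellers receive.
On the curves, Pb = 217 - Q and Ps = 1876/13 + (2/13)Q; the wedge Ps − Pb = 90 gives 1876/13 + (2/13)Q − (217 - Q) = 90, so Q' = 141.
Then Pb = 217 − 1·141 = 76 and Ps = 1876/13 + (2/13)·141 = 166.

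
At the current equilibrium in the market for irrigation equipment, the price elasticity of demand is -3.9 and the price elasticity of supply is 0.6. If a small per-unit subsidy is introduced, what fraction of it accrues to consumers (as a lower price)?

For a small subsidy around the equilibrium, the benefit split depends on the relative slopes, which at a point are proportional to the elasticities.
Buyer share = εs/(εs + |εd|) = 0.6/(0.6 + 3.9) = 2/15; seller share = |εd|/(εs + |εd|) = 13/15.

Consumer share = 2/15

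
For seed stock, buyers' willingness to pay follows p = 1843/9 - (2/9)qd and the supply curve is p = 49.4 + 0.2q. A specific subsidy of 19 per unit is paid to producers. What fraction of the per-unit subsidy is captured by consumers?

Consumer share = 10/19

Pre-subsidy: 1843/9 - (2/9)q = 49.4 + 0.2q gives q* = 368 and p* = 123.
With the subsidy, sellers receive ps = pb + 19 for each unit, where pb is the price buyers pay.
On the curves, pb = 1843/9 - (2/9)q and ps = 49.4 + 0.2q; the wedge ps − pb = 19 gives 49.4 + 0.2q − (1843/9 - (2/9)q) = 19, so q' = 413.
Then pb = 1843/9 − (2/9)·413 = 113 and ps = 49.4 + 0.2·413 = 132.
Buyers' price falls by p* − pb = 123 − 113 = 10; sellers' price rises by ps − p* = 132 − 123 = 9.
So consumers capture 10/19 = 10/19 of each unit of subsidy.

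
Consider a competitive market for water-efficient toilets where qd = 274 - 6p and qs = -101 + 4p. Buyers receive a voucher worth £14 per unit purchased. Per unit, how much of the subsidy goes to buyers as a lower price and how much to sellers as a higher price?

Buyers gain £5.6 per unit; sellers gain £8.4 per unit

Pre-subsidy: 274 - 6p = -101 + 4p gives p* = 37.5, q* = 49.
With the rebate, buyers effectively pay pb = ps − 14, where ps is the price sellers receive.
Demand in terms of ps becomes qd = 274 − 6(ps − 14) = 358 - 6ps. Setting this equal to supply: 358 - 6ps = -101 + 4ps, so ps = 45.9.
Buyers pay pb = 45.9 − 14 = 31.9; q' = -101 + 4·45.9 = 82.6.
Buyers' price falls by p* − pb = 37.5 − 31.9 = 5.6; sellers' price rises by ps − p* = 45.9 − 37.5 = 8.4.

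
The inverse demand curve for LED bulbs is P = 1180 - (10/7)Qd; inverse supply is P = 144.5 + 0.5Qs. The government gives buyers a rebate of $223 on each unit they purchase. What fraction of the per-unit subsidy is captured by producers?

Pre-subsidy: 1180 - (10/7)Q = 144.5 + 0.5Q gives Q* = 14497/27 and P* = 11150/27.
With the rebate, buyers effectively pay Pb = Ps − 223, where Ps is the price sellers receive.
On the curves, Pb = 1180 - (10/7)Q and Ps = 144.5 + 0.5Q; the wedge Ps − Pb = 223 gives 144.5 + 0.5Q − (1180 - (10/7)Q) = 223, so Q' = 5873/9.
Then Pb = 1180 − (10/7)·(5873/9) = 2230/9 and Ps = 144.5 + 0.5·(5873/9) = 4237/9.
Buyers' price falls by P* − Pb = 11150/27 − 2230/9 = 4460/27; sellers' price rises by Ps − P* = 4237/9 − 11150/27 = 1561/27.
So producers capture (1561/27)/223 = 7/27 of each unit of subsidy.

Producer share = 7/27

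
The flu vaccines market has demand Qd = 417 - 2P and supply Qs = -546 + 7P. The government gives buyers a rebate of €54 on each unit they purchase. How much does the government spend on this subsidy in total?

Pre-subsidy: 417 - 2P = -546 + 7P gives P* = 107, Q* = 203.
With the rebate, buyers effectively pay Pb = Ps − 54, where Ps is the price sellers receive.
Demand in terms of Ps becomes Qd = 417 − 2(Ps − 54) = 525 - 2Ps. Setting this equal to supply: 525 - 2Ps = -546 + 7Ps, so Ps = 119.
Buyers pay Pb = 119 − 54 = 65; Q' = -546 + 7·119 = 287.
Government outlay = subsidy × quantity = 54 × 287 = 15498.

Government cost = €15498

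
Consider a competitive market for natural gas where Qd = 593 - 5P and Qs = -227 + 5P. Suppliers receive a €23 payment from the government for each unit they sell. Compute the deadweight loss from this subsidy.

Deadweight loss = €661.25

Pre-subsidy: 593 - 5P = -227 + 5P gives P* = 82, Q* = 183.
With the subsidy, sellers receive Ps = Pb + 23 for each unit, where Pb is the price buyers pay.
Supply in terms of Pb becomes Qs = -227 + 5(Pb + 23) = -112 + 5Pb. Setting this equal to demand: 593 - 5Pb = -112 + 5Pb, so Pb = 70.5.
Sellers receive Ps = 70.5 + 23 = 93.5; Q' = 593 − 5·70.5 = 240.5.
The subsidy expands output by 240.5 − 183 = 57.5 past the efficient level; on those units the gap between marginal cost and willingness to pay runs from 0 up to 23.
DWL = ½ × 23 × 57.5 = 661.25.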